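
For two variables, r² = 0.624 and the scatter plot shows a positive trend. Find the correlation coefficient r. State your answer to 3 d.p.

0.790

|r| = √0.624 = 0.790
The association is positive, so r = 0.790.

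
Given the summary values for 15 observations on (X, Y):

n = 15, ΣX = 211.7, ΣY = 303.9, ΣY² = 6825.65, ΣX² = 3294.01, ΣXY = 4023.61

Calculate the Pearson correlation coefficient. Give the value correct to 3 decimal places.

-0.587

r = (nΣXY − ΣXΣY) / √[(nΣX² − (ΣX)²)(nΣY² − (ΣY)²)]
Numerator: 15×4023.61 − 211.7×303.9 = -3981.48
Denominator: √[(49410.15 − 44816.89)(102384.75 − 92355.21)] = √[4593.26 × 10029.54] = 6787.3621
r = -3981.48 / 6787.3621 ≈ -0.587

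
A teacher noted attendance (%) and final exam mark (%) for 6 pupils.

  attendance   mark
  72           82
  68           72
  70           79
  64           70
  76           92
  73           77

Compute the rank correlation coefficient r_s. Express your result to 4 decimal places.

0.8286

Rank attendance: 4, 2, 3, 1, 6, 5
Rank mark: 5, 2, 4, 1, 6, 3
d = rank(attendance) − rank(mark): -1, 0, -1, 0, 0, 2; Σd² = 6
ρ = 1 − 6Σd² / [n(n²−1)] = 1 − 6×6 / (6×35) = 1 − 36/210 ≈ 0.8286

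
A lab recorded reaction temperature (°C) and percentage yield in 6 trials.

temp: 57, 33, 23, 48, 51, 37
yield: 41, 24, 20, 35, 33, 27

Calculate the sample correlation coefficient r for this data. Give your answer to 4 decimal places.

n = 6, Σx = 249, Σy = 180, Σx² = 11141, Σy² = 5700, Σxy = 7951
nΣxy − ΣxΣy = 47706 − 44820 = 2886
nΣx² − (Σx)² = 66846 − 62001 = 4845; nΣy² − (Σy)² = 34200 − 32400 = 1800
r = 2886 / √(4845 × 1800) = 2886 / 2953.1339 ≈ 0.9773

0.9773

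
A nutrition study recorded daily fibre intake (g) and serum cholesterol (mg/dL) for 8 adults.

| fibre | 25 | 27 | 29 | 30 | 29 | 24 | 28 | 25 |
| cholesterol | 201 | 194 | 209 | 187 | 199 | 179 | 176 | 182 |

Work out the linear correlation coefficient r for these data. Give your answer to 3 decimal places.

0.323

n = 8, Σx = 217, Σy = 1527, Σx² = 5921, Σy² = 292429, Σxy = 41479
nΣxy − ΣxΣy = 331832 − 331359 = 473
nΣx² − (Σx)² = 47368 − 47089 = 279; nΣy² − (Σy)² = 2339432 − 2331729 = 7703
r = 473 / √(279 × 7703) = 473 / 1465.9935 ≈ 0.323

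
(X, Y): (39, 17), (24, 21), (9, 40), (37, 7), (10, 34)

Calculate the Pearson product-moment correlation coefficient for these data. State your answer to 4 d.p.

-0.9332

n = 5, ΣX = 119, ΣY = 119, ΣX² = 3647, ΣY² = 3535, ΣXY = 2126
nΣXY − ΣXΣY = 10630 − 14161 = -3531
nΣX² − (ΣX)² = 18235 − 14161 = 4074; nΣY² − (ΣY)² = 17675 − 14161 = 3514
r = -3531 / √(4074 × 3514) = -3531 / 3783.6538 ≈ -0.9332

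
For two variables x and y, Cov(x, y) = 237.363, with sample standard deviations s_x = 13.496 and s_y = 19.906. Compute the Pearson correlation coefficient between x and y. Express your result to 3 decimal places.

r = Cov(x,y) / (s_x · s_y) = 237.363 / (13.496 × 19.906)
  = 237.363 / 268.6514 ≈ 0.884

0.884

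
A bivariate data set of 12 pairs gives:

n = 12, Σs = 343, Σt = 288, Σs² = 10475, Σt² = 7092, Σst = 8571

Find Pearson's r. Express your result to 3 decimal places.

0.976

r = (nΣst − ΣsΣt) / √[(nΣs² − (Σs)²)(nΣt² − (Σt)²)]
Numerator: 12×8571 − 343×288 = 4068
Denominator: √[(125700 − 117649)(85104 − 82944)] = √[8051 × 2160] = 4170.1511
r = 4068 / 4170.1511 ≈ 0.976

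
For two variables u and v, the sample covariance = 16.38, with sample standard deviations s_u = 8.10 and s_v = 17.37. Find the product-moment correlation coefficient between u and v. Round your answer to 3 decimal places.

r = Cov(u,v) / (s_u · s_v) = 16.38 / (8.10 × 17.37)
  = 16.38 / 140.6970 ≈ 0.116

0.116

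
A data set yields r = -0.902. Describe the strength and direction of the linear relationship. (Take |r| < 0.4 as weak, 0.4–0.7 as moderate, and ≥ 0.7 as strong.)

strong negative

r = -0.902 < 0 so the relationship is negative.
|r| = 0.902, which falls in the strong range.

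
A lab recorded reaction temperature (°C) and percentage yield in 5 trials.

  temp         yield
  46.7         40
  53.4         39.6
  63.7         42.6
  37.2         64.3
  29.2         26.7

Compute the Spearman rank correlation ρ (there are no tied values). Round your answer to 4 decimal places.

Rank temp: 3, 4, 5, 2, 1
Rank yield: 3, 2, 4, 5, 1
d = rank(temp) − rank(yield): 0, 2, 1, -3, 0; Σd² = 14
ρ = 1 − 6Σd² / [n(n²−1)] = 1 − 6×14 / (5×24) = 1 − 84/120 ≈ 0.3000

0.3000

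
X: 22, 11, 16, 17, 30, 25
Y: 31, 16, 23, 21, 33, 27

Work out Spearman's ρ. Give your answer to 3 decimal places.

0.886

Rank X: 4, 1, 2, 3, 6, 5
Rank Y: 5, 1, 3, 2, 6, 4
d = rank(X) − rank(Y): -1, 0, -1, 1, 0, 1; Σd² = 4
ρ = 1 − 6Σd² / [n(n²−1)] = 1 − 6×4 / (6×35) = 1 − 24/210 ≈ 0.886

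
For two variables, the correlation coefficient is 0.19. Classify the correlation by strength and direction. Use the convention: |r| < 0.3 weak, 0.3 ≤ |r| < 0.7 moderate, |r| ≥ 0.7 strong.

r = 0.19 > 0 so the relationship is positive.
|r| = 0.19, which falls in the weak range.

weak positive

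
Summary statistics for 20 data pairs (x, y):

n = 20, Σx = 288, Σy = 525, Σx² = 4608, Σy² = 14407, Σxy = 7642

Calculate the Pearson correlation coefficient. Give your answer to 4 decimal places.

0.1527

r = (nΣxy − ΣxΣy) / √[(nΣx² − (Σx)²)(nΣy² − (Σy)²)]
Numerator: 20×7642 − 288×525 = 1640
Denominator: √[(92160 − 82944)(288140 − 275625)] = √[9216 × 12515] = 10739.5642
r = 1640 / 10739.5642 ≈ 0.1527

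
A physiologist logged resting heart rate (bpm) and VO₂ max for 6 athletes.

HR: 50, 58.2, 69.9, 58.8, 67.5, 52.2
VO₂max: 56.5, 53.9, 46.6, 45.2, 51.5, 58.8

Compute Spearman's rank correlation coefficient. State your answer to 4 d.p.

Rank HR: 1, 3, 6, 4, 5, 2
Rank VO₂max: 5, 4, 2, 1, 3, 6
d = rank(HR) − rank(VO₂max): -4, -1, 4, 3, 2, -4; Σd² = 62
ρ = 1 − 6Σd² / [n(n²−1)] = 1 − 6×62 / (6×35) = 1 − 372/210 ≈ -0.7714

-0.7714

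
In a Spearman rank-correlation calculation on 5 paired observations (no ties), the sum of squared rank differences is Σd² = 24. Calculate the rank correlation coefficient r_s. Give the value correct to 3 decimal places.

ρ = 1 − 6Σd² / [n(n²−1)] = 1 − 6×24 / (5×24)
  = 1 − 144/120 = 1 − 1.2000 ≈ -0.200

-0.200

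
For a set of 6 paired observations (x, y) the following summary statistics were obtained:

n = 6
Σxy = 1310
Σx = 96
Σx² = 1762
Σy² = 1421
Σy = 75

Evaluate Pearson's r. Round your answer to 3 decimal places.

r = (nΣxy − ΣxΣy) / √[(nΣx² − (Σx)²)(nΣy² − (Σy)²)]
Numerator: 6×1310 − 96×75 = 660
Denominator: √[(10572 − 9216)(8526 − 5625)] = √[1356 × 2901] = 1983.3699
r = 660 / 1983.3699 ≈ 0.333

0.333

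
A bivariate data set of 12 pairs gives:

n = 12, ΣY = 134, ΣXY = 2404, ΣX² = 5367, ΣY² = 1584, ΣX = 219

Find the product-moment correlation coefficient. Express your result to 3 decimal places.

-0.120

r = (nΣXY − ΣXΣY) / √[(nΣX² − (ΣX)²)(nΣY² − (ΣY)²)]
Numerator: 12×2404 − 219×134 = -498
Denominator: √[(64404 − 47961)(19008 − 17956)] = √[16443 × 1052] = 4159.0908
r = -498 / 4159.0908 ≈ -0.120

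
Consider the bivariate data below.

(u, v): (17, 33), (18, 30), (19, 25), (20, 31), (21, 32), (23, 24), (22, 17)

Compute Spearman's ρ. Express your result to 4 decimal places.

-0.6429

Rank u: 1, 2, 3, 4, 5, 7, 6
Rank v: 7, 4, 3, 5, 6, 2, 1
d = rank(u) − rank(v): -6, -2, 0, -1, -1, 5, 5; Σd² = 92
ρ = 1 − 6Σd² / [n(n²−1)] = 1 − 6×92 / (7×48) = 1 − 552/336 ≈ -0.6429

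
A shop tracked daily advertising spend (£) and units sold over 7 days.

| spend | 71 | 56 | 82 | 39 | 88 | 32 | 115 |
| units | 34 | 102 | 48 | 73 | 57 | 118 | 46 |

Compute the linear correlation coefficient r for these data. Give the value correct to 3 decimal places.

-0.732

n = 7, Σx = 483, Σy = 478, Σx² = 38415, Σy² = 38482, Σxy = 28991
nΣxy − ΣxΣy = 202937 − 230874 = -27937
nΣx² − (Σx)² = 268905 − 233289 = 35616; nΣy² − (Σy)² = 269374 − 228484 = 40890
r = -27937 / √(35616 × 40890) = -27937 / 38161.9999 ≈ -0.732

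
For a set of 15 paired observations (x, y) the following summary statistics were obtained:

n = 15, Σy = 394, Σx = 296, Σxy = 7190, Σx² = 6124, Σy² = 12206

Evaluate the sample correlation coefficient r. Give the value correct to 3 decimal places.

r = (nΣxy − ΣxΣy) / √[(nΣx² − (Σx)²)(nΣy² − (Σy)²)]
Numerator: 15×7190 − 296×394 = -8774
Denominator: √[(91860 − 87616)(183090 − 155236)] = √[4244 × 27854] = 10872.5515
r = -8774 / 10872.5515 ≈ -0.807

-0.807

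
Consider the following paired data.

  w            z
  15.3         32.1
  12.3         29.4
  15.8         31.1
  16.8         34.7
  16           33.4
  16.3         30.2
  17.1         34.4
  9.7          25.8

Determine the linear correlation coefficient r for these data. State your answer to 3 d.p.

n = 8, Σw = 119.3, Σz = 251.1, Σw² = 1825.45, Σz² = 7942.67, Σwz = 3792.25
nΣwz − ΣwΣz = 30338 − 29956.23 = 381.77
nΣw² − (Σw)² = 14603.6 − 14232.49 = 371.11; nΣz² − (Σz)² = 63541.36 − 63051.21 = 490.15
r = 381.77 / √(371.11 × 490.15) = 381.77 / 426.4969 ≈ 0.895

0.895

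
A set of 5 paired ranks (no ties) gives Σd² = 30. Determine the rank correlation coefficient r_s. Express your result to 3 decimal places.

-0.500

ρ = 1 − 6Σd² / [n(n²−1)] = 1 − 6×30 / (5×24)
  = 1 − 180/120 = 1 − 1.5000 ≈ -0.500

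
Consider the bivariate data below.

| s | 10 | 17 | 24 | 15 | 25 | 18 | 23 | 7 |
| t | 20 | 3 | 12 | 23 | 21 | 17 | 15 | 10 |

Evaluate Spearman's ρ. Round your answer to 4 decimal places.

Rank s: 2, 4, 7, 3, 8, 5, 6, 1
Rank t: 6, 1, 3, 8, 7, 5, 4, 2
d = rank(s) − rank(t): -4, 3, 4, -5, 1, 0, 2, -1; Σd² = 72
ρ = 1 − 6Σd² / [n(n²−1)] = 1 − 6×72 / (8×63) = 1 − 432/504 ≈ 0.1429

0.1429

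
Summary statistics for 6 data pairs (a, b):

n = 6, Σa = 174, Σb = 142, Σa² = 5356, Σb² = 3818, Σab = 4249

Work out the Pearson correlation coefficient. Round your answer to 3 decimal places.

r = (nΣab − ΣaΣb) / √[(nΣa² − (Σa)²)(nΣb² − (Σb)²)]
Numerator: 6×4249 − 174×142 = 786
Denominator: √[(32136 − 30276)(22908 − 20164)] = √[1860 × 2744] = 2259.1680
r = 786 / 2259.1680 ≈ 0.348

0.348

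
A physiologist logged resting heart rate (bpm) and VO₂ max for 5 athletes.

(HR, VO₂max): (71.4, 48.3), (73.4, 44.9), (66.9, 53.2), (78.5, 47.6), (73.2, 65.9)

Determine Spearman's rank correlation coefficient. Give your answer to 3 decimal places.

-0.600

Rank HR: 2, 4, 1, 5, 3
Rank VO₂max: 3, 1, 4, 2, 5
d = rank(HR) − rank(VO₂max): -1, 3, -3, 3, -2; Σd² = 32
ρ = 1 − 6Σd² / [n(n²−1)] = 1 − 6×32 / (5×24) = 1 − 192/120 ≈ -0.600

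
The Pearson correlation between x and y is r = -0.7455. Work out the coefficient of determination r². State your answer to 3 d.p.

0.556

r² = (-0.7455)² = 0.556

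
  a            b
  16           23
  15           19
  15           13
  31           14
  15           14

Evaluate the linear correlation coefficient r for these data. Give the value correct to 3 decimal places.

-0.292

n = 5, Σa = 92, Σb = 83, Σa² = 1892, Σb² = 1451, Σab = 1492
nΣab − ΣaΣb = 7460 − 7636 = -176
nΣa² − (Σa)² = 9460 − 8464 = 996; nΣb² − (Σb)² = 7255 − 6889 = 366
r = -176 / √(996 × 366) = -176 / 603.7682 ≈ -0.292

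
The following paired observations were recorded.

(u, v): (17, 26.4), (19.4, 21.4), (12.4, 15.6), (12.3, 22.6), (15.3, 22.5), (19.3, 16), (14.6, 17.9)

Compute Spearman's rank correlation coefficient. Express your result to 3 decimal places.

Rank u: 5, 7, 2, 1, 4, 6, 3
Rank v: 7, 4, 1, 6, 5, 2, 3
d = rank(u) − rank(v): -2, 3, 1, -5, -1, 4, 0; Σd² = 56
ρ = 1 − 6Σd² / [n(n²−1)] = 1 − 6×56 / (7×48) = 1 − 336/336 ≈ 0.000

0.000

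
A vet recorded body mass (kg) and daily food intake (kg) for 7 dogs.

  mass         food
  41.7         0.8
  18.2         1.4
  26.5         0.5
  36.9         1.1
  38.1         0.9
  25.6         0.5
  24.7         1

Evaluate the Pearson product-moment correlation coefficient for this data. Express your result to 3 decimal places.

-0.181

n = 7, Σx = 211.7, Σy = 6.2, Σx² = 6851.05, Σy² = 6.12, Σxy = 184.47
nΣxy − ΣxΣy = 1291.29 − 1312.54 = -21.25
nΣx² − (Σx)² = 47957.35 − 44816.89 = 3140.46; nΣy² − (Σy)² = 42.84 − 38.44 = 4.4
r = -21.25 / √(3140.46 × 4.4) = -21.25 / 117.5501 ≈ -0.181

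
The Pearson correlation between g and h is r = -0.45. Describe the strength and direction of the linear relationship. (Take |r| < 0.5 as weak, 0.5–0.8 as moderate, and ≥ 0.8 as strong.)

r = -0.45 < 0 so the relationship is negative.
|r| = 0.45, which falls in the weak range.

weak negative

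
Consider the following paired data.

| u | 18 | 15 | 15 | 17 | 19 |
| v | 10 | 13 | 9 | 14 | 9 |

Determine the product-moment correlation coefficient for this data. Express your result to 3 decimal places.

-0.298

n = 5, Σu = 84, Σv = 55, Σu² = 1424, Σv² = 627, Σuv = 919
nΣuv − ΣuΣv = 4595 − 4620 = -25
nΣu² − (Σu)² = 7120 − 7056 = 64; nΣv² − (Σv)² = 3135 − 3025 = 110
r = -25 / √(64 × 110) = -25 / 83.9047 ≈ -0.298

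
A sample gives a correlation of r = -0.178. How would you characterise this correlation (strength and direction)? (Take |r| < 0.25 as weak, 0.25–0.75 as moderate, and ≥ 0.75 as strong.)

r = -0.178 < 0 so the relationship is negative.
|r| = 0.178, which falls in the weak range.

weak negative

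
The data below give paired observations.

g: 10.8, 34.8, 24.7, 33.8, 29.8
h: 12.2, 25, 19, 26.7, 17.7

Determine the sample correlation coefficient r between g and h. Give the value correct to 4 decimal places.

0.9042

n = 5, Σg = 133.9, Σh = 100.6, Σg² = 3968.25, Σh² = 2161.02, Σgh = 2900.98
nΣgh − ΣgΣh = 14504.9 − 13470.34 = 1034.56
nΣg² − (Σg)² = 19841.25 − 17929.21 = 1912.04; nΣh² − (Σh)² = 10805.1 − 10120.36 = 684.74
r = 1034.56 / √(1912.04 × 684.74) = 1034.56 / 1144.2247 ≈ 0.9042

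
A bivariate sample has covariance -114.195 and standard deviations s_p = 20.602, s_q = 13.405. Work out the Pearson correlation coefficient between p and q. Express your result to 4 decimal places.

-0.4135

r = Cov(p,q) / (s_p · s_q) = -114.195 / (20.602 × 13.405)
  = -114.195 / 276.1698 ≈ -0.4135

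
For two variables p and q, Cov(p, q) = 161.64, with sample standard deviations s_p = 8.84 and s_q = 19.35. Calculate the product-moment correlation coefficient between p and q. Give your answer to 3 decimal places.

r = Cov(p,q) / (s_p · s_q) = 161.64 / (8.84 × 19.35)
  = 161.64 / 171.0540 ≈ 0.945

0.945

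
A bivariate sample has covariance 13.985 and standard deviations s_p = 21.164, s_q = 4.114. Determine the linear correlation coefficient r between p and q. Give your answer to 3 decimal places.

0.161

r = Cov(p,q) / (s_p · s_q) = 13.985 / (21.164 × 4.114)
  = 13.985 / 87.0687 ≈ 0.161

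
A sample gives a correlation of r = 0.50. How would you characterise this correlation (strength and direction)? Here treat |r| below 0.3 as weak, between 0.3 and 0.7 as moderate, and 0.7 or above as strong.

r = 0.50 > 0 so the relationship is positive.
|r| = 0.50, which falls in the moderate range.

moderate positive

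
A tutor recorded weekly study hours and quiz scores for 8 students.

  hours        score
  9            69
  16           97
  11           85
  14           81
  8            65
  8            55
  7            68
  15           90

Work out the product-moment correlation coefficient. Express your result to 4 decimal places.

n = 8, Σx = 88, Σy = 610, Σx² = 1056, Σy² = 47930, Σxy = 7028
nΣxy − ΣxΣy = 56224 − 53680 = 2544
nΣx² − (Σx)² = 8448 − 7744 = 704; nΣy² − (Σy)² = 383440 − 372100 = 11340
r = 2544 / √(704 × 11340) = 2544 / 2825.4840 ≈ 0.9004

0.9004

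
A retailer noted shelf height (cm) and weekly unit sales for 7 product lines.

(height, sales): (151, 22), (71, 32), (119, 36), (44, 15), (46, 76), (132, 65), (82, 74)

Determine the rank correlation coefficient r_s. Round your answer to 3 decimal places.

Rank height: 7, 3, 5, 1, 2, 6, 4
Rank sales: 2, 3, 4, 1, 7, 5, 6
d = rank(height) − rank(sales): 5, 0, 1, 0, -5, 1, -2; Σd² = 56
ρ = 1 − 6Σd² / [n(n²−1)] = 1 − 6×56 / (7×48) = 1 − 336/336 ≈ 0.000

0.000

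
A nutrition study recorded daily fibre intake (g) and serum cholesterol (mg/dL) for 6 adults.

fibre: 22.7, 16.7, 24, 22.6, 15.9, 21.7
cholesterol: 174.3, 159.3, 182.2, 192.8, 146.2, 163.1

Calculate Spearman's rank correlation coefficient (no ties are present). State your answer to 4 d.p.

Rank fibre: 5, 2, 6, 4, 1, 3
Rank cholesterol: 4, 2, 5, 6, 1, 3
d = rank(fibre) − rank(cholesterol): 1, 0, 1, -2, 0, 0; Σd² = 6
ρ = 1 − 6Σd² / [n(n²−1)] = 1 − 6×6 / (6×35) = 1 − 36/210 ≈ 0.8286

0.8286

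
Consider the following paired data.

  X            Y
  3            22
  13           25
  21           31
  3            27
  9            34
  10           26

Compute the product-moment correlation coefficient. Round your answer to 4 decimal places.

0.4546

n = 6, ΣX = 59, ΣY = 165, ΣX² = 809, ΣY² = 4631, ΣXY = 1689
nΣXY − ΣXΣY = 10134 − 9735 = 399
nΣX² − (ΣX)² = 4854 − 3481 = 1373; nΣY² − (ΣY)² = 27786 − 27225 = 561
r = 399 / √(1373 × 561) = 399 / 877.6406 ≈ 0.4546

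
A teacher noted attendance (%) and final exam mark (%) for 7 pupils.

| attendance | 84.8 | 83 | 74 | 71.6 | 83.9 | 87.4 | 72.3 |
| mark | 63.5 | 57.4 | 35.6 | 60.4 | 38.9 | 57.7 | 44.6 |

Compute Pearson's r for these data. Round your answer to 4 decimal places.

n = 7, Σx = 557, Σy = 358.1, Σx² = 44587.86, Σy² = 19074.19, Σxy = 28639.31
nΣxy − ΣxΣy = 200475.17 − 199461.7 = 1013.47
nΣx² − (Σx)² = 312115.02 − 310249 = 1866.02; nΣy² − (Σy)² = 133519.33 − 128235.61 = 5283.72
r = 1013.47 / √(1866.02 × 5283.72) = 1013.47 / 3139.9884 ≈ 0.3228

0.3228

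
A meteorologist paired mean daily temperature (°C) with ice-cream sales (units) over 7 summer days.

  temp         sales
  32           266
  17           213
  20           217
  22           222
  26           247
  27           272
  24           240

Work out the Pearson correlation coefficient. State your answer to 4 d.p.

n = 7, Σx = 168, Σy = 1677, Σx² = 4178, Σy² = 405091, Σxy = 40883
nΣxy − ΣxΣy = 286181 − 281736 = 4445
nΣx² − (Σx)² = 29246 − 28224 = 1022; nΣy² − (Σy)² = 2835637 − 2812329 = 23308
r = 4445 / √(1022 × 23308) = 4445 / 4880.6532 ≈ 0.9107

0.9107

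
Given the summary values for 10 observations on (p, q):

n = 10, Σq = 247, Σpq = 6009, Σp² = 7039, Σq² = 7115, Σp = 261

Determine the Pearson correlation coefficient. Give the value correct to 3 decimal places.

r = (nΣpq − ΣpΣq) / √[(nΣp² − (Σp)²)(nΣq² − (Σq)²)]
Numerator: 10×6009 − 261×247 = -4377
Denominator: √[(70390 − 68121)(71150 − 61009)] = √[2269 × 10141] = 4796.8666
r = -4377 / 4796.8666 ≈ -0.912

-0.912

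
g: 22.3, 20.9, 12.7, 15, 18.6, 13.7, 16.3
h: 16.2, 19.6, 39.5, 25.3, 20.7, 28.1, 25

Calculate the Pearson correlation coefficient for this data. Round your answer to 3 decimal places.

-0.891

n = 7, Σg = 119.5, Σh = 174.4, Σg² = 2119.73, Σh² = 4690.04, Σgh = 2829.54
nΣgh − ΣgΣh = 19806.78 − 20840.8 = -1034.02
nΣg² − (Σg)² = 14838.11 − 14280.25 = 557.86; nΣh² − (Σh)² = 32830.28 − 30415.36 = 2414.92
r = -1034.02 / √(557.86 × 2414.92) = -1034.02 / 1160.6840 ≈ -0.891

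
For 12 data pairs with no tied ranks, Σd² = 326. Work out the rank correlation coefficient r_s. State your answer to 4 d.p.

-0.1399

ρ = 1 − 6Σd² / [n(n²−1)] = 1 − 6×326 / (12×143)
  = 1 − 1956/1716 = 1 − 1.13986 ≈ -0.1399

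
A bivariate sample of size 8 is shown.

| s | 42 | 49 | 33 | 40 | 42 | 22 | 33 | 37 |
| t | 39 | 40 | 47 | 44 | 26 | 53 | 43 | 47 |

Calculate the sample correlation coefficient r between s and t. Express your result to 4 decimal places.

-0.6704

n = 8, Σs = 298, Σt = 339, Σs² = 11560, Σt² = 14809, Σst = 12325
nΣst − ΣsΣt = 98600 − 101022 = -2422
nΣs² − (Σs)² = 92480 − 88804 = 3676; nΣt² − (Σt)² = 118472 − 114921 = 3551
r = -2422 / √(3676 × 3551) = -2422 / 3612.9595 ≈ -0.6704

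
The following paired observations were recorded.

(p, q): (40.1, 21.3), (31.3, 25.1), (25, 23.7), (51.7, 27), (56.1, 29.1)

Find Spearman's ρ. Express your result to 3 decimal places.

0.700

Rank p: 3, 2, 1, 4, 5
Rank q: 1, 3, 2, 4, 5
d = rank(p) − rank(q): 2, -1, -1, 0, 0; Σd² = 6
ρ = 1 − 6Σd² / [n(n²−1)] = 1 − 6×6 / (5×24) = 1 − 36/120 ≈ 0.700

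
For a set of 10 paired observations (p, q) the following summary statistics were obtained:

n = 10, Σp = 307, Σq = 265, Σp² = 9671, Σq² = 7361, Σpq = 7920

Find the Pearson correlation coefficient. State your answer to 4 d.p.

r = (nΣpq − ΣpΣq) / √[(nΣp² − (Σp)²)(nΣq² − (Σq)²)]
Numerator: 10×7920 − 307×265 = -2155
Denominator: √[(96710 − 94249)(73610 − 70225)] = √[2461 × 3385] = 2886.2580
r = -2155 / 2886.2580 ≈ -0.7466

-0.7466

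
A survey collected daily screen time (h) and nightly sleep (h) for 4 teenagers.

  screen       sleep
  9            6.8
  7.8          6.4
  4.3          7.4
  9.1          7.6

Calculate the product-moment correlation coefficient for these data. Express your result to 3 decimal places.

n = 4, Σx = 30.2, Σy = 28.2, Σx² = 243.14, Σy² = 199.72, Σxy = 212.1
nΣxy − ΣxΣy = 848.4 − 851.64 = -3.24
nΣx² − (Σx)² = 972.56 − 912.04 = 60.52; nΣy² − (Σy)² = 798.88 − 795.24 = 3.64
r = -3.24 / √(60.52 × 3.64) = -3.24 / 14.8423 ≈ -0.218

-0.218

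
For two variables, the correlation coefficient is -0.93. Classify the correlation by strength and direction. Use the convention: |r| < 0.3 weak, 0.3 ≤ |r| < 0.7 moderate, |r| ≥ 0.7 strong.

strong negative

r = -0.93 < 0 so the relationship is negative.
|r| = 0.93, which falls in the strong range.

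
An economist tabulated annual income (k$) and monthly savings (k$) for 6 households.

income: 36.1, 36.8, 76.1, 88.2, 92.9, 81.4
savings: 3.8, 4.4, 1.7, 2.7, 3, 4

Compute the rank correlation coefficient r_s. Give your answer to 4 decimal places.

Rank income: 1, 2, 3, 5, 6, 4
Rank savings: 4, 6, 1, 2, 3, 5
d = rank(income) − rank(savings): -3, -4, 2, 3, 3, -1; Σd² = 48
ρ = 1 − 6Σd² / [n(n²−1)] = 1 − 6×48 / (6×35) = 1 − 288/210 ≈ -0.3714

-0.3714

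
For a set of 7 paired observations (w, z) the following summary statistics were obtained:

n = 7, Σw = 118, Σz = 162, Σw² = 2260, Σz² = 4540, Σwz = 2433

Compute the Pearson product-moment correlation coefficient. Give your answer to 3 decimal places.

-0.644

r = (nΣwz − ΣwΣz) / √[(nΣw² − (Σw)²)(nΣz² − (Σz)²)]
Numerator: 7×2433 − 118×162 = -2085
Denominator: √[(15820 − 13924)(31780 − 26244)] = √[1896 × 5536] = 3239.7926
r = -2085 / 3239.7926 ≈ -0.644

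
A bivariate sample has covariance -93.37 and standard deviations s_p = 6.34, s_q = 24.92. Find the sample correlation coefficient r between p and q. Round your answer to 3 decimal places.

r = Cov(p,q) / (s_p · s_q) = -93.37 / (6.34 × 24.92)
  = -93.37 / 157.9928 ≈ -0.591

-0.591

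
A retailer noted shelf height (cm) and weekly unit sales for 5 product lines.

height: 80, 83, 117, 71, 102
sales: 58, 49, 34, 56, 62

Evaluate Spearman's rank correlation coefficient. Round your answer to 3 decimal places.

Rank height: 2, 3, 5, 1, 4
Rank sales: 4, 2, 1, 3, 5
d = rank(height) − rank(sales): -2, 1, 4, -2, -1; Σd² = 26
ρ = 1 − 6Σd² / [n(n²−1)] = 1 − 6×26 / (5×24) = 1 − 156/120 ≈ -0.300

-0.300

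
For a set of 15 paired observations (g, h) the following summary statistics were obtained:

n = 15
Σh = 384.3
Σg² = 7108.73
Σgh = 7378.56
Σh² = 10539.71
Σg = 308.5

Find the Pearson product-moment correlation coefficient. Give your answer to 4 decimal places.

-0.7214

r = (nΣgh − ΣgΣh) / √[(nΣg² − (Σg)²)(nΣh² − (Σh)²)]
Numerator: 15×7378.56 − 308.5×384.3 = -7878.15
Denominator: √[(106630.95 − 95172.25)(158095.65 − 147686.49)] = √[11458.7 × 10409.16] = 10921.3297
r = -7878.15 / 10921.3297 ≈ -0.7214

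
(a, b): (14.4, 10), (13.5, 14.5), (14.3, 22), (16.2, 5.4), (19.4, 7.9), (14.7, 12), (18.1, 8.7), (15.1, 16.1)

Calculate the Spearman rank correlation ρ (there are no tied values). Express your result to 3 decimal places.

Rank a: 3, 1, 2, 6, 8, 4, 7, 5
Rank b: 4, 6, 8, 1, 2, 5, 3, 7
d = rank(a) − rank(b): -1, -5, -6, 5, 6, -1, 4, -2; Σd² = 144
ρ = 1 − 6Σd² / [n(n²−1)] = 1 − 6×144 / (8×63) = 1 − 864/504 ≈ -0.714

-0.714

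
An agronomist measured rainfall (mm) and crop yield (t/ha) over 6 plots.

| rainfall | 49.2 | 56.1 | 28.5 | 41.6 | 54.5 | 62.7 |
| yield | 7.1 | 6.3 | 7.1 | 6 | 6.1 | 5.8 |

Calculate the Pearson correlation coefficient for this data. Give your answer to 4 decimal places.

n = 6, Σx = 292.6, Σy = 38.4, Σx² = 15012.2, Σy² = 247.36, Σxy = 1850.81
nΣxy − ΣxΣy = 11104.86 − 11235.84 = -130.98
nΣx² − (Σx)² = 90073.2 − 85614.76 = 4458.44; nΣy² − (Σy)² = 1484.16 − 1474.56 = 9.6
r = -130.98 / √(4458.44 × 9.6) = -130.98 / 206.8841 ≈ -0.6331

-0.6331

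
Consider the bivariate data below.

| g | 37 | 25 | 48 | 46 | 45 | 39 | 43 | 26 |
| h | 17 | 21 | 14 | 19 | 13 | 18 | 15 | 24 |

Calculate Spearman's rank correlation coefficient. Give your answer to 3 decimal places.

-0.667

Rank g: 3, 1, 8, 7, 6, 4, 5, 2
Rank h: 4, 7, 2, 6, 1, 5, 3, 8
d = rank(g) − rank(h): -1, -6, 6, 1, 5, -1, 2, -6; Σd² = 140
ρ = 1 − 6Σd² / [n(n²−1)] = 1 − 6×140 / (8×63) = 1 − 840/504 ≈ -0.667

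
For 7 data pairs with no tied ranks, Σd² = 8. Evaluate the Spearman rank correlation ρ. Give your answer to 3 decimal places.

ρ = 1 − 6Σd² / [n(n²−1)] = 1 − 6×8 / (7×48)
  = 1 − 48/336 = 1 − 0.1429 ≈ 0.857

0.857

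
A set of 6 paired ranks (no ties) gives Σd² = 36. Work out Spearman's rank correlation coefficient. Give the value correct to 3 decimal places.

-0.029

ρ = 1 − 6Σd² / [n(n²−1)] = 1 − 6×36 / (6×35)
  = 1 − 216/210 = 1 − 1.0286 ≈ -0.029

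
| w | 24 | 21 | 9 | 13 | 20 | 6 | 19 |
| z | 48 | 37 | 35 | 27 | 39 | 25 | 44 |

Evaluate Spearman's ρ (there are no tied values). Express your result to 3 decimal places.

Rank w: 7, 6, 2, 3, 5, 1, 4
Rank z: 7, 4, 3, 2, 5, 1, 6
d = rank(w) − rank(z): 0, 2, -1, 1, 0, 0, -2; Σd² = 10
ρ = 1 − 6Σd² / [n(n²−1)] = 1 − 6×10 / (7×48) = 1 − 60/336 ≈ 0.821

0.821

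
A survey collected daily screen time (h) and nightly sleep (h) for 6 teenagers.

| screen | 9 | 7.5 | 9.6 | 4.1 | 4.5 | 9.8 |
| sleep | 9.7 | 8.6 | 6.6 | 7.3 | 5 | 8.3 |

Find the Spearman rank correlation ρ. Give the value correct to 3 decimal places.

Rank screen: 4, 3, 5, 1, 2, 6
Rank sleep: 6, 5, 2, 3, 1, 4
d = rank(screen) − rank(sleep): -2, -2, 3, -2, 1, 2; Σd² = 26
ρ = 1 − 6Σd² / [n(n²−1)] = 1 − 6×26 / (6×35) = 1 − 156/210 ≈ 0.257

0.257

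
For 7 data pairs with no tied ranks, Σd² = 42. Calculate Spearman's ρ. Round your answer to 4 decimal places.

ρ = 1 − 6Σd² / [n(n²−1)] = 1 − 6×42 / (7×48)
  = 1 − 252/336 = 1 − 0.75000 ≈ 0.2500

0.2500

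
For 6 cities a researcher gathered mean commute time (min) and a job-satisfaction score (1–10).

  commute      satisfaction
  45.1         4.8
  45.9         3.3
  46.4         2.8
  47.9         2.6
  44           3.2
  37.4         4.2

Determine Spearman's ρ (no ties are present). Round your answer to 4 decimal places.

Rank commute: 3, 4, 5, 6, 2, 1
Rank satisfaction: 6, 4, 2, 1, 3, 5
d = rank(commute) − rank(satisfaction): -3, 0, 3, 5, -1, -4; Σd² = 60
ρ = 1 − 6Σd² / [n(n²−1)] = 1 − 6×60 / (6×35) = 1 − 360/210 ≈ -0.7143

-0.7143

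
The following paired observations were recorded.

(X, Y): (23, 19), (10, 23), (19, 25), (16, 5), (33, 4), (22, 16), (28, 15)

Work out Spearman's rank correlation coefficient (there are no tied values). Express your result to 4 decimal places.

-0.5357

Rank X: 5, 1, 3, 2, 7, 4, 6
Rank Y: 5, 6, 7, 2, 1, 4, 3
d = rank(X) − rank(Y): 0, -5, -4, 0, 6, 0, 3; Σd² = 86
ρ = 1 − 6Σd² / [n(n²−1)] = 1 − 6×86 / (7×48) = 1 − 516/336 ≈ -0.5357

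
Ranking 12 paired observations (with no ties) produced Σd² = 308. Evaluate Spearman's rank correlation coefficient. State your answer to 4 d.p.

ρ = 1 − 6Σd² / [n(n²−1)] = 1 − 6×308 / (12×143)
  = 1 − 1848/1716 = 1 − 1.07692 ≈ -0.0769

-0.0769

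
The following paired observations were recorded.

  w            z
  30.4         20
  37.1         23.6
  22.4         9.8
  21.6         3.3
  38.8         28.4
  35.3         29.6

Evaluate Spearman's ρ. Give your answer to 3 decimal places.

Rank w: 3, 5, 2, 1, 6, 4
Rank z: 3, 4, 2, 1, 5, 6
d = rank(w) − rank(z): 0, 1, 0, 0, 1, -2; Σd² = 6
ρ = 1 − 6Σd² / [n(n²−1)] = 1 − 6×6 / (6×35) = 1 − 36/210 ≈ 0.829

0.829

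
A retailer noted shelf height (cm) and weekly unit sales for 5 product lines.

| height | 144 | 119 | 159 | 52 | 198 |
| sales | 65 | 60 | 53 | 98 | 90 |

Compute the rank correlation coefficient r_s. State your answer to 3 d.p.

Rank height: 3, 2, 4, 1, 5
Rank sales: 3, 2, 1, 5, 4
d = rank(height) − rank(sales): 0, 0, 3, -4, 1; Σd² = 26
ρ = 1 − 6Σd² / [n(n²−1)] = 1 − 6×26 / (5×24) = 1 − 156/120 ≈ -0.300

-0.300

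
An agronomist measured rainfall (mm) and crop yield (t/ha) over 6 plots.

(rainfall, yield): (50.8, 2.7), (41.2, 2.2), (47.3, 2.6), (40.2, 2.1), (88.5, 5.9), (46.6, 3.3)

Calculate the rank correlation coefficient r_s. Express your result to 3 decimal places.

Rank rainfall: 5, 2, 4, 1, 6, 3
Rank yield: 4, 2, 3, 1, 6, 5
d = rank(rainfall) − rank(yield): 1, 0, 1, 0, 0, -2; Σd² = 6
ρ = 1 − 6Σd² / [n(n²−1)] = 1 − 6×6 / (6×35) = 1 − 36/210 ≈ 0.829

0.829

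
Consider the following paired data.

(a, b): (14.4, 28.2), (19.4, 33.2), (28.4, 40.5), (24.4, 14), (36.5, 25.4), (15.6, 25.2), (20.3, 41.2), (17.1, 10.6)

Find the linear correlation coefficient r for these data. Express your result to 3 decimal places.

n = 8, Σa = 176.1, Σb = 218.3, Σa² = 4265.75, Σb² = 6823.73, Σab = 4879.8
nΣab − ΣaΣb = 39038.4 − 38442.63 = 595.77
nΣa² − (Σa)² = 34126 − 31011.21 = 3114.79; nΣb² − (Σb)² = 54589.84 − 47654.89 = 6934.95
r = 595.77 / √(3114.79 × 6934.95) = 595.77 / 4647.6782 ≈ 0.128

0.128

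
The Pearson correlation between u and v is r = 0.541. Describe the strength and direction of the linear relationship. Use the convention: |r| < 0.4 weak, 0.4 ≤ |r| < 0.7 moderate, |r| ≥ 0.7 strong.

r = 0.541 > 0 so the relationship is positive.
|r| = 0.541, which falls in the moderate range.

moderate positive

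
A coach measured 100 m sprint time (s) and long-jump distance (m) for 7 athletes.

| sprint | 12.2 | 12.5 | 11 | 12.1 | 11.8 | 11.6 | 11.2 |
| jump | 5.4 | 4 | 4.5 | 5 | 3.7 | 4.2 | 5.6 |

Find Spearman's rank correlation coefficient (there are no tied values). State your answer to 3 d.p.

-0.214

Rank sprint: 6, 7, 1, 5, 4, 3, 2
Rank jump: 6, 2, 4, 5, 1, 3, 7
d = rank(sprint) − rank(jump): 0, 5, -3, 0, 3, 0, -5; Σd² = 68
ρ = 1 − 6Σd² / [n(n²−1)] = 1 − 6×68 / (7×48) = 1 − 408/336 ≈ -0.214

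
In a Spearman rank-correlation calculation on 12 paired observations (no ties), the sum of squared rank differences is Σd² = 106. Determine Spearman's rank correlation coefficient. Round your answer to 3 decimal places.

ρ = 1 − 6Σd² / [n(n²−1)] = 1 − 6×106 / (12×143)
  = 1 − 636/1716 = 1 − 0.3706 ≈ 0.629

0.629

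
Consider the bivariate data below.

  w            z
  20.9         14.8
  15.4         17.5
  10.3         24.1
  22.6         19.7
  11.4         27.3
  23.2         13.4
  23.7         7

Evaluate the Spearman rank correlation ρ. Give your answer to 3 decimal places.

-0.857

Rank w: 4, 3, 1, 5, 2, 6, 7
Rank z: 3, 4, 6, 5, 7, 2, 1
d = rank(w) − rank(z): 1, -1, -5, 0, -5, 4, 6; Σd² = 104
ρ = 1 − 6Σd² / [n(n²−1)] = 1 − 6×104 / (7×48) = 1 − 624/336 ≈ -0.857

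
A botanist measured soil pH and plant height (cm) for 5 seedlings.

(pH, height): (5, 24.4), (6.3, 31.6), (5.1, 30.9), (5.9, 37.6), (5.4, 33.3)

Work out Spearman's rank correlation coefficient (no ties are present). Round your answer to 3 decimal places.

Rank pH: 1, 5, 2, 4, 3
Rank height: 1, 3, 2, 5, 4
d = rank(pH) − rank(height): 0, 2, 0, -1, -1; Σd² = 6
ρ = 1 − 6Σd² / [n(n²−1)] = 1 − 6×6 / (5×24) = 1 − 36/120 ≈ 0.700

0.700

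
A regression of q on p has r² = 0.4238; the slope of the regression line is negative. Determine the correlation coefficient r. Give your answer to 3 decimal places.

|r| = √0.4238 = 0.651
The association is negative, so r = −0.651.

-0.651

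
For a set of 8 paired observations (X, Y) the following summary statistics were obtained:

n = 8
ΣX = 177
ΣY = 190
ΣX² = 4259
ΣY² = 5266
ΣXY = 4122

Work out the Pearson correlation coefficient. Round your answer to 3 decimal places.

r = (nΣXY − ΣXΣY) / √[(nΣX² − (ΣX)²)(nΣY² − (ΣY)²)]
Numerator: 8×4122 − 177×190 = -654
Denominator: √[(34072 − 31329)(42128 − 36100)] = √[2743 × 6028] = 4066.3010
r = -654 / 4066.3010 ≈ -0.161

-0.161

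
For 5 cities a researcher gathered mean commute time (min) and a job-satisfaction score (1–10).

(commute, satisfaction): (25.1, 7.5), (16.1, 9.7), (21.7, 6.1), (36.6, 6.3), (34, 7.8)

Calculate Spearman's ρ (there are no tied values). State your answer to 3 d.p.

Rank commute: 3, 1, 2, 5, 4
Rank satisfaction: 3, 5, 1, 2, 4
d = rank(commute) − rank(satisfaction): 0, -4, 1, 3, 0; Σd² = 26
ρ = 1 − 6Σd² / [n(n²−1)] = 1 − 6×26 / (5×24) = 1 − 156/120 ≈ -0.300

-0.300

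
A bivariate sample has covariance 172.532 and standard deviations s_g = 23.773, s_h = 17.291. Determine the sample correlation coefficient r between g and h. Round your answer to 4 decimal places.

r = Cov(g,h) / (s_g · s_h) = 172.532 / (23.773 × 17.291)
  = 172.532 / 411.0589 ≈ 0.4197

0.4197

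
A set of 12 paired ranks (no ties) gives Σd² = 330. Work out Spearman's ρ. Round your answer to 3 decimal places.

ρ = 1 − 6Σd² / [n(n²−1)] = 1 − 6×330 / (12×143)
  = 1 − 1980/1716 = 1 − 1.1538 ≈ -0.154

-0.154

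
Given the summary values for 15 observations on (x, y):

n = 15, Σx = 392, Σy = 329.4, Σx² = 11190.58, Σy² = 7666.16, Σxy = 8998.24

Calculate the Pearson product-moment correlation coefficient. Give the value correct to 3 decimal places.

r = (nΣxy − ΣxΣy) / √[(nΣx² − (Σx)²)(nΣy² − (Σy)²)]
Numerator: 15×8998.24 − 392×329.4 = 5848.8
Denominator: √[(167858.7 − 153664)(114992.4 − 108504.36)] = √[14194.7 × 6488.04] = 9596.6547
r = 5848.8 / 9596.6547 ≈ 0.609

0.609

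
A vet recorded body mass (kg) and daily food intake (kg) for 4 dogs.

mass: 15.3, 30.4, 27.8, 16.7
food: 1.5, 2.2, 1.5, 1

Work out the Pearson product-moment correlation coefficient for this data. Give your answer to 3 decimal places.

0.743

n = 4, Σx = 90.2, Σy = 6.2, Σx² = 2209.98, Σy² = 10.34, Σxy = 148.23
nΣxy − ΣxΣy = 592.92 − 559.24 = 33.68
nΣx² − (Σx)² = 8839.92 − 8136.04 = 703.88; nΣy² − (Σy)² = 41.36 − 38.44 = 2.92
r = 33.68 / √(703.88 × 2.92) = 33.68 / 45.3357 ≈ 0.743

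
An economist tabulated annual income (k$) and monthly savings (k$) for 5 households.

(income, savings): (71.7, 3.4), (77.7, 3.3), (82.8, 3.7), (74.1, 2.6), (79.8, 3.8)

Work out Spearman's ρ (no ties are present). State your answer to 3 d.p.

Rank income: 1, 3, 5, 2, 4
Rank savings: 3, 2, 4, 1, 5
d = rank(income) − rank(savings): -2, 1, 1, 1, -1; Σd² = 8
ρ = 1 − 6Σd² / [n(n²−1)] = 1 − 6×8 / (5×24) = 1 − 48/120 ≈ 0.600

0.600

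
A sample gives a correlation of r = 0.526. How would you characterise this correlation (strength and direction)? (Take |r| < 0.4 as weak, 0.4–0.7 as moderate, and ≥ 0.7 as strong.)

r = 0.526 > 0 so the relationship is positive.
|r| = 0.526, which falls in the moderate range.

moderate positive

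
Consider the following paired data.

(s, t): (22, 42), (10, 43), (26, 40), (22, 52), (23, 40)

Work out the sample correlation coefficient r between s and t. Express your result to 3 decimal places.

n = 5, Σs = 103, Σt = 217, Σs² = 2273, Σt² = 9517, Σst = 4458
nΣst − ΣsΣt = 22290 − 22351 = -61
nΣs² − (Σs)² = 11365 − 10609 = 756; nΣt² − (Σt)² = 47585 − 47089 = 496
r = -61 / √(756 × 496) = -61 / 612.3528 ≈ -0.100

-0.100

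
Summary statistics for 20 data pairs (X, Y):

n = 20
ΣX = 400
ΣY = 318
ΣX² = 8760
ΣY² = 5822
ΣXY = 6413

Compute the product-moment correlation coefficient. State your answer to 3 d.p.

0.069

r = (nΣXY − ΣXΣY) / √[(nΣX² − (ΣX)²)(nΣY² − (ΣY)²)]
Numerator: 20×6413 − 400×318 = 1060
Denominator: √[(175200 − 160000)(116440 − 101124)] = √[15200 × 15316] = 15257.8898
r = 1060 / 15257.8898 ≈ 0.069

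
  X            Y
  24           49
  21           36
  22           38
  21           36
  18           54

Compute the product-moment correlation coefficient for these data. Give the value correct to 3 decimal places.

-0.271

n = 5, ΣX = 106, ΣY = 213, ΣX² = 2266, ΣY² = 9353, ΣXY = 4496
nΣXY − ΣXΣY = 22480 − 22578 = -98
nΣX² − (ΣX)² = 11330 − 11236 = 94; nΣY² − (ΣY)² = 46765 − 45369 = 1396
r = -98 / √(94 × 1396) = -98 / 362.2485 ≈ -0.271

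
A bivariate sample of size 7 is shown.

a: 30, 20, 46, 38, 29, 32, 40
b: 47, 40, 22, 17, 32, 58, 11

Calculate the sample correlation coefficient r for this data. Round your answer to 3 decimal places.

-0.609

n = 7, Σa = 235, Σb = 227, Σa² = 8325, Σb² = 9091, Σab = 7092
nΣab − ΣaΣb = 49644 − 53345 = -3701
nΣa² − (Σa)² = 58275 − 55225 = 3050; nΣb² − (Σb)² = 63637 − 51529 = 12108
r = -3701 / √(3050 × 12108) = -3701 / 6076.9565 ≈ -0.609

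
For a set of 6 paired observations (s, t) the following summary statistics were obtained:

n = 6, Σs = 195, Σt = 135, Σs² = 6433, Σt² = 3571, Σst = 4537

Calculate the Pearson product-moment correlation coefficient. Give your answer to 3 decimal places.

0.662

r = (nΣst − ΣsΣt) / √[(nΣs² − (Σs)²)(nΣt² − (Σt)²)]
Numerator: 6×4537 − 195×135 = 897
Denominator: √[(38598 − 38025)(21426 − 18225)] = √[573 × 3201] = 1354.3164
r = 897 / 1354.3164 ≈ 0.662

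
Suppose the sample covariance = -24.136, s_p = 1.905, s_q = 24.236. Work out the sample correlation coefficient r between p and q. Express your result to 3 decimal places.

r = Cov(p,q) / (s_p · s_q) = -24.136 / (1.905 × 24.236)
  = -24.136 / 46.1696 ≈ -0.523

-0.523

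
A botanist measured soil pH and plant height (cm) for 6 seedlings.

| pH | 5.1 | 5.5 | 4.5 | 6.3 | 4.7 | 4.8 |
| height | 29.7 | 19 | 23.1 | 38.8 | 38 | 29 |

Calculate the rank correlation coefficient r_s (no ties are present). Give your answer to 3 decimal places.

0.257

Rank pH: 4, 5, 1, 6, 2, 3
Rank height: 4, 1, 2, 6, 5, 3
d = rank(pH) − rank(height): 0, 4, -1, 0, -3, 0; Σd² = 26
ρ = 1 − 6Σd² / [n(n²−1)] = 1 − 6×26 / (6×35) = 1 − 156/210 ≈ 0.257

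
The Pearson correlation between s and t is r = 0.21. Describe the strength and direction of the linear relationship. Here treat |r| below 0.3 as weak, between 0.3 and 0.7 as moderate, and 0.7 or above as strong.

weak positive

r = 0.21 > 0 so the relationship is positive.
|r| = 0.21, which falls in the weak range.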